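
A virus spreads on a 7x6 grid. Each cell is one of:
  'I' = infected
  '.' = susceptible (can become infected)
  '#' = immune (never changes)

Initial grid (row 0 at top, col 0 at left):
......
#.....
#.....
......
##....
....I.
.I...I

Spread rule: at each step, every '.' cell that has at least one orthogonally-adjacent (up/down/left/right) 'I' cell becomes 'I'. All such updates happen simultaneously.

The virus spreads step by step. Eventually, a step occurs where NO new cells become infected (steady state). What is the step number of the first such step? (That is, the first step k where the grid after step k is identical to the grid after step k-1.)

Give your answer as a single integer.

Step 0 (initial): 3 infected
Step 1: +7 new -> 10 infected
Step 2: +6 new -> 16 infected
Step 3: +4 new -> 20 infected
Step 4: +4 new -> 24 infected
Step 5: +5 new -> 29 infected
Step 6: +5 new -> 34 infected
Step 7: +2 new -> 36 infected
Step 8: +1 new -> 37 infected
Step 9: +1 new -> 38 infected
Step 10: +0 new -> 38 infected

Answer: 10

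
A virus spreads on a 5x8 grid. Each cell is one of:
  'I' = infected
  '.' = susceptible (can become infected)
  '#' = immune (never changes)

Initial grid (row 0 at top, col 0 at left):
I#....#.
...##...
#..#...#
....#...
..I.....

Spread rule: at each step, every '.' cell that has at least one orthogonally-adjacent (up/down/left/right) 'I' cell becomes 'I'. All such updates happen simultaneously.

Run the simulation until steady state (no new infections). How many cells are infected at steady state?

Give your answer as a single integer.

Step 0 (initial): 2 infected
Step 1: +4 new -> 6 infected
Step 2: +6 new -> 12 infected
Step 3: +4 new -> 16 infected
Step 4: +3 new -> 19 infected
Step 5: +4 new -> 23 infected
Step 6: +5 new -> 28 infected
Step 7: +2 new -> 30 infected
Step 8: +1 new -> 31 infected
Step 9: +1 new -> 32 infected
Step 10: +0 new -> 32 infected

Answer: 32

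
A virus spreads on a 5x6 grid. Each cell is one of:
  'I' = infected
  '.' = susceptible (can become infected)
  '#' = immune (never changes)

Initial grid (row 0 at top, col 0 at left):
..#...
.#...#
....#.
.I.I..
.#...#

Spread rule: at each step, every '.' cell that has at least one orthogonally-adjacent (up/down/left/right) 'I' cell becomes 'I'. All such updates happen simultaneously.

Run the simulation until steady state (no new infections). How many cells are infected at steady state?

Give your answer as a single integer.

Step 0 (initial): 2 infected
Step 1: +6 new -> 8 infected
Step 2: +7 new -> 15 infected
Step 3: +5 new -> 20 infected
Step 4: +2 new -> 22 infected
Step 5: +2 new -> 24 infected
Step 6: +0 new -> 24 infected

Answer: 24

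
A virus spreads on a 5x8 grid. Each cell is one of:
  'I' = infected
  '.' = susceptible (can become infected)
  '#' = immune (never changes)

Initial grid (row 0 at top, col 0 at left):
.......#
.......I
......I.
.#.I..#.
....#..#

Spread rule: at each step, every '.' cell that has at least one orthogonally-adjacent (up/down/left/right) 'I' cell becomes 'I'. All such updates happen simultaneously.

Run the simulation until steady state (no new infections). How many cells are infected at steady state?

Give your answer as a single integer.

Answer: 35

Derivation:
Step 0 (initial): 3 infected
Step 1: +7 new -> 10 infected
Step 2: +8 new -> 18 infected
Step 3: +7 new -> 25 infected
Step 4: +6 new -> 31 infected
Step 5: +3 new -> 34 infected
Step 6: +1 new -> 35 infected
Step 7: +0 new -> 35 infected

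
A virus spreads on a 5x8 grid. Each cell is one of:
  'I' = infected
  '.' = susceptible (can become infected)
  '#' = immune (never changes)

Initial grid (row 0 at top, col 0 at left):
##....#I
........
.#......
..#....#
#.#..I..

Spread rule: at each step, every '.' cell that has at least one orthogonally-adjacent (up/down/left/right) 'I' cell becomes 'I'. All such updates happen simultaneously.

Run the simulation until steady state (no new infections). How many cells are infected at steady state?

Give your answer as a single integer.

Step 0 (initial): 2 infected
Step 1: +4 new -> 6 infected
Step 2: +7 new -> 13 infected
Step 3: +4 new -> 17 infected
Step 4: +3 new -> 20 infected
Step 5: +3 new -> 23 infected
Step 6: +2 new -> 25 infected
Step 7: +2 new -> 27 infected
Step 8: +1 new -> 28 infected
Step 9: +1 new -> 29 infected
Step 10: +1 new -> 30 infected
Step 11: +1 new -> 31 infected
Step 12: +1 new -> 32 infected
Step 13: +0 new -> 32 infected

Answer: 32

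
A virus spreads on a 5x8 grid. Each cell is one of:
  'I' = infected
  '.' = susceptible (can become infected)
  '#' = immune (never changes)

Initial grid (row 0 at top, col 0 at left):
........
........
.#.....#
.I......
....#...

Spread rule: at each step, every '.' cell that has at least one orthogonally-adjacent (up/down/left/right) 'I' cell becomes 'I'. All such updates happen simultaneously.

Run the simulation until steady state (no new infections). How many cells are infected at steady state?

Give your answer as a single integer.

Answer: 37

Derivation:
Step 0 (initial): 1 infected
Step 1: +3 new -> 4 infected
Step 2: +5 new -> 9 infected
Step 3: +5 new -> 14 infected
Step 4: +6 new -> 20 infected
Step 5: +6 new -> 26 infected
Step 6: +5 new -> 31 infected
Step 7: +3 new -> 34 infected
Step 8: +2 new -> 36 infected
Step 9: +1 new -> 37 infected
Step 10: +0 new -> 37 infected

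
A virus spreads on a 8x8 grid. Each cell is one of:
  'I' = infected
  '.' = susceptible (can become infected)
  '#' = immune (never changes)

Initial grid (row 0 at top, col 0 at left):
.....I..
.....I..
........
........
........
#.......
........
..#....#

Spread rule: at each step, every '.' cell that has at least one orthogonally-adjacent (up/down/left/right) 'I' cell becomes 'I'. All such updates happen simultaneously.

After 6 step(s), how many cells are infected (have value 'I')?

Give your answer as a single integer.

Step 0 (initial): 2 infected
Step 1: +5 new -> 7 infected
Step 2: +7 new -> 14 infected
Step 3: +7 new -> 21 infected
Step 4: +8 new -> 29 infected
Step 5: +9 new -> 38 infected
Step 6: +8 new -> 46 infected

Answer: 46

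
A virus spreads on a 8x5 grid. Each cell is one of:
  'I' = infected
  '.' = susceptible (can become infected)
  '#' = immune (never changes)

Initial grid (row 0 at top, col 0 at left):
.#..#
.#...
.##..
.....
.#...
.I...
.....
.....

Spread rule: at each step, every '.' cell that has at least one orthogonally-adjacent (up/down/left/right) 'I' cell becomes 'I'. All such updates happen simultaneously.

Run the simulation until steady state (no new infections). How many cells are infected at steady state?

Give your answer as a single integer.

Step 0 (initial): 1 infected
Step 1: +3 new -> 4 infected
Step 2: +6 new -> 10 infected
Step 3: +7 new -> 17 infected
Step 4: +6 new -> 23 infected
Step 5: +4 new -> 27 infected
Step 6: +3 new -> 30 infected
Step 7: +3 new -> 33 infected
Step 8: +1 new -> 34 infected
Step 9: +0 new -> 34 infected

Answer: 34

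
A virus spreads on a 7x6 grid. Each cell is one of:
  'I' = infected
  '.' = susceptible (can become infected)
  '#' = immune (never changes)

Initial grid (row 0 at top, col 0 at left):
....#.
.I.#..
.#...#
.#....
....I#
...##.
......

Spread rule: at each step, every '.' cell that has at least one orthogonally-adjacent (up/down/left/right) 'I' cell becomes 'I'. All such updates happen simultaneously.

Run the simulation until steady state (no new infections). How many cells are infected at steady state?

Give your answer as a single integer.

Answer: 34

Derivation:
Step 0 (initial): 2 infected
Step 1: +5 new -> 7 infected
Step 2: +8 new -> 15 infected
Step 3: +7 new -> 22 infected
Step 4: +4 new -> 26 infected
Step 5: +4 new -> 30 infected
Step 6: +2 new -> 32 infected
Step 7: +1 new -> 33 infected
Step 8: +1 new -> 34 infected
Step 9: +0 new -> 34 infected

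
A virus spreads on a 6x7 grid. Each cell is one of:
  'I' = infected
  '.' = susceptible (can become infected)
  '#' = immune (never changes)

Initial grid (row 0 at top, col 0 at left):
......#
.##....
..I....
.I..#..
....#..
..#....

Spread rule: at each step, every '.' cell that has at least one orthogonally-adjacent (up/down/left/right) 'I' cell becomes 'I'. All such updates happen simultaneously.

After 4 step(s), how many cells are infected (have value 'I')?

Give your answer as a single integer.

Answer: 27

Derivation:
Step 0 (initial): 2 infected
Step 1: +5 new -> 7 infected
Step 2: +7 new -> 14 infected
Step 3: +6 new -> 20 infected
Step 4: +7 new -> 27 infected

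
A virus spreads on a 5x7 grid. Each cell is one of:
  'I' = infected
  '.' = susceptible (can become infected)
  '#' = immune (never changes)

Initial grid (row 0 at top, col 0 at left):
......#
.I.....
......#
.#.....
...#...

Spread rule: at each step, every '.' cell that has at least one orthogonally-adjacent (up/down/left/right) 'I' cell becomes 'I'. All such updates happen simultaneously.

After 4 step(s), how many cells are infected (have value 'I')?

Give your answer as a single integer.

Step 0 (initial): 1 infected
Step 1: +4 new -> 5 infected
Step 2: +5 new -> 10 infected
Step 3: +5 new -> 15 infected
Step 4: +6 new -> 21 infected

Answer: 21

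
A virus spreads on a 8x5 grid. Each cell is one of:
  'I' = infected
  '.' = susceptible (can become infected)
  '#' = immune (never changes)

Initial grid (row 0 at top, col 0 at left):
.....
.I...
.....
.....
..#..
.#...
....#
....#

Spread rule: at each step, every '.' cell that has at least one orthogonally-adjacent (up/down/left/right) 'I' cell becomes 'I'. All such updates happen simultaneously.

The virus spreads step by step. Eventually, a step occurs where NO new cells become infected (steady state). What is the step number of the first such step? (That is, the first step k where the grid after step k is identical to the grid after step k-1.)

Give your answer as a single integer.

Answer: 10

Derivation:
Step 0 (initial): 1 infected
Step 1: +4 new -> 5 infected
Step 2: +6 new -> 11 infected
Step 3: +6 new -> 17 infected
Step 4: +4 new -> 21 infected
Step 5: +3 new -> 24 infected
Step 6: +3 new -> 27 infected
Step 7: +5 new -> 32 infected
Step 8: +3 new -> 35 infected
Step 9: +1 new -> 36 infected
Step 10: +0 new -> 36 infected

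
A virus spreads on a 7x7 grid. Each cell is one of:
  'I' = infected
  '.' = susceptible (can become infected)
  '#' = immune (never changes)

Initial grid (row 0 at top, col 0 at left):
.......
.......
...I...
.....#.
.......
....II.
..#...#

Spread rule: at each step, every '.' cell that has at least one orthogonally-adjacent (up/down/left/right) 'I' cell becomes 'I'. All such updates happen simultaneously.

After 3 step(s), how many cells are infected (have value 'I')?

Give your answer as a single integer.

Answer: 34

Derivation:
Step 0 (initial): 3 infected
Step 1: +10 new -> 13 infected
Step 2: +11 new -> 24 infected
Step 3: +10 new -> 34 infected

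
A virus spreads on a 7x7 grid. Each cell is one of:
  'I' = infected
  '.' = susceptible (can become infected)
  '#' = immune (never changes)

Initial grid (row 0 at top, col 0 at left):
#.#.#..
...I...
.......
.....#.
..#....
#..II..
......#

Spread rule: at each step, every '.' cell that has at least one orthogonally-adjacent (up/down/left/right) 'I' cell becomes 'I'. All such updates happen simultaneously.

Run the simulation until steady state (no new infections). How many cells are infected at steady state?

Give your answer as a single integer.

Step 0 (initial): 3 infected
Step 1: +10 new -> 13 infected
Step 2: +11 new -> 24 infected
Step 3: +10 new -> 34 infected
Step 4: +7 new -> 41 infected
Step 5: +1 new -> 42 infected
Step 6: +0 new -> 42 infected

Answer: 42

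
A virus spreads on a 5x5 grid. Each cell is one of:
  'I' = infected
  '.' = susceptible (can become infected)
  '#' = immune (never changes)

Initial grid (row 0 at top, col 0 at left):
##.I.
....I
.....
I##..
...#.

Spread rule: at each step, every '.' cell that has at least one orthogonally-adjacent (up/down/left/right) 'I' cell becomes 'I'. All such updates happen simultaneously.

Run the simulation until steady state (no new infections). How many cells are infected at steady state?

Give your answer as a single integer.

Answer: 20

Derivation:
Step 0 (initial): 3 infected
Step 1: +6 new -> 9 infected
Step 2: +6 new -> 15 infected
Step 3: +5 new -> 20 infected
Step 4: +0 new -> 20 infected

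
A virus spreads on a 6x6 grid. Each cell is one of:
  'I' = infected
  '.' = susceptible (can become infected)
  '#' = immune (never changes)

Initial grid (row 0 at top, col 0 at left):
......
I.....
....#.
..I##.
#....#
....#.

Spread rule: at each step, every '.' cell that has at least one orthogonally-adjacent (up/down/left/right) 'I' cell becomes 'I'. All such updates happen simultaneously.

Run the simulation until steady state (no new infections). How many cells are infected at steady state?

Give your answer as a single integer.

Answer: 29

Derivation:
Step 0 (initial): 2 infected
Step 1: +6 new -> 8 infected
Step 2: +8 new -> 16 infected
Step 3: +5 new -> 21 infected
Step 4: +3 new -> 24 infected
Step 5: +2 new -> 26 infected
Step 6: +2 new -> 28 infected
Step 7: +1 new -> 29 infected
Step 8: +0 new -> 29 infected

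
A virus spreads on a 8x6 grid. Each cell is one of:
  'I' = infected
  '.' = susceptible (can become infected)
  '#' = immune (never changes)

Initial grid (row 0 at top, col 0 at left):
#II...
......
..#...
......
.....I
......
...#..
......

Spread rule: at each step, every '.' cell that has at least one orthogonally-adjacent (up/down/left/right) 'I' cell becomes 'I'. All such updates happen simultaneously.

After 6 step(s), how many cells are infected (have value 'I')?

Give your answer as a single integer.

Step 0 (initial): 3 infected
Step 1: +6 new -> 9 infected
Step 2: +9 new -> 18 infected
Step 3: +12 new -> 30 infected
Step 4: +5 new -> 35 infected
Step 5: +4 new -> 39 infected
Step 6: +3 new -> 42 infected

Answer: 42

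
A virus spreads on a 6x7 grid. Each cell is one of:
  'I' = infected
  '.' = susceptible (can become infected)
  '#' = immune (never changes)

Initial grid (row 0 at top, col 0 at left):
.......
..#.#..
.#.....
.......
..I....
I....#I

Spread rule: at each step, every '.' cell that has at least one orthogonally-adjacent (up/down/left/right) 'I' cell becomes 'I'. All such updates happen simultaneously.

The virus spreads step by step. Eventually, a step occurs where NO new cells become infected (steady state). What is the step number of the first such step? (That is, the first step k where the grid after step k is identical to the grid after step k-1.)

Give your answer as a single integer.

Answer: 7

Derivation:
Step 0 (initial): 3 infected
Step 1: +7 new -> 10 infected
Step 2: +8 new -> 18 infected
Step 3: +6 new -> 24 infected
Step 4: +5 new -> 29 infected
Step 5: +5 new -> 34 infected
Step 6: +4 new -> 38 infected
Step 7: +0 new -> 38 infected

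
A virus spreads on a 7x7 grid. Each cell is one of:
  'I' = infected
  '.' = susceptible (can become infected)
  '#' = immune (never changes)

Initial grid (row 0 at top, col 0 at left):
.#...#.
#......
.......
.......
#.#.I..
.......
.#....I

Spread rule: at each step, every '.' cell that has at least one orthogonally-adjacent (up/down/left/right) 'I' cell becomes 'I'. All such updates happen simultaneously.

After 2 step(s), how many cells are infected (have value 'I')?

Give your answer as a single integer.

Step 0 (initial): 2 infected
Step 1: +6 new -> 8 infected
Step 2: +7 new -> 15 infected

Answer: 15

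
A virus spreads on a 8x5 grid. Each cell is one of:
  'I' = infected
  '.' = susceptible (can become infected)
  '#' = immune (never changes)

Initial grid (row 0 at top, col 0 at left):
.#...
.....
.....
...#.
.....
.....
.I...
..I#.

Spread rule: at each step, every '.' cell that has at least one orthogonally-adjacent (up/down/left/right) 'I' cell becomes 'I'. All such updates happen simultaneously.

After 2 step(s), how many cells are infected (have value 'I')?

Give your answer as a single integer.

Answer: 11

Derivation:
Step 0 (initial): 2 infected
Step 1: +4 new -> 6 infected
Step 2: +5 new -> 11 infected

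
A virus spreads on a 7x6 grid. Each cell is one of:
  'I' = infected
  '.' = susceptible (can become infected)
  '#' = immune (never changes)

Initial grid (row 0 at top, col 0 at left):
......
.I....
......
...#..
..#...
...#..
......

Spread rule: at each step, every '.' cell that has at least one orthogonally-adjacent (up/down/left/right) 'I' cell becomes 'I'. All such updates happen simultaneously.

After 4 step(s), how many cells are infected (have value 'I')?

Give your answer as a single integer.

Answer: 22

Derivation:
Step 0 (initial): 1 infected
Step 1: +4 new -> 5 infected
Step 2: +6 new -> 11 infected
Step 3: +6 new -> 17 infected
Step 4: +5 new -> 22 infected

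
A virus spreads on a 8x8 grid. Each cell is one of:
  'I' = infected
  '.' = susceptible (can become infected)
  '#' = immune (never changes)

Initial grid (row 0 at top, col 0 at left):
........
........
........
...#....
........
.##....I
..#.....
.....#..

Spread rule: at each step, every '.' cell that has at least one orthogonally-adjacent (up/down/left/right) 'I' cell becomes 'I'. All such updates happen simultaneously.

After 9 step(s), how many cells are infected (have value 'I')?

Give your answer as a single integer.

Step 0 (initial): 1 infected
Step 1: +3 new -> 4 infected
Step 2: +5 new -> 9 infected
Step 3: +6 new -> 15 infected
Step 4: +6 new -> 21 infected
Step 5: +7 new -> 28 infected
Step 6: +5 new -> 33 infected
Step 7: +6 new -> 39 infected
Step 8: +6 new -> 45 infected
Step 9: +7 new -> 52 infected

Answer: 52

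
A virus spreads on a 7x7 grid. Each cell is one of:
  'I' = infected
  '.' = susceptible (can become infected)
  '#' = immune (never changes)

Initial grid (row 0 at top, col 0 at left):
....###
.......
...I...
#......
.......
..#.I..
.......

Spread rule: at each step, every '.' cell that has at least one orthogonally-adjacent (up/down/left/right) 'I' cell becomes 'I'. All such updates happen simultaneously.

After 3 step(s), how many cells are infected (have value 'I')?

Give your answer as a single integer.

Step 0 (initial): 2 infected
Step 1: +8 new -> 10 infected
Step 2: +12 new -> 22 infected
Step 3: +11 new -> 33 infected

Answer: 33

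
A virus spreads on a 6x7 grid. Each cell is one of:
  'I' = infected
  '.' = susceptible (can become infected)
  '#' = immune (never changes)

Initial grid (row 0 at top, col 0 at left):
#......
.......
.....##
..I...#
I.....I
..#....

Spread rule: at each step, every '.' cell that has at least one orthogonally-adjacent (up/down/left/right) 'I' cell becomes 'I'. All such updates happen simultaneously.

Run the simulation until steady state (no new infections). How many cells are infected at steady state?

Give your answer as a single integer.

Answer: 37

Derivation:
Step 0 (initial): 3 infected
Step 1: +9 new -> 12 infected
Step 2: +10 new -> 22 infected
Step 3: +7 new -> 29 infected
Step 4: +3 new -> 32 infected
Step 5: +2 new -> 34 infected
Step 6: +2 new -> 36 infected
Step 7: +1 new -> 37 infected
Step 8: +0 new -> 37 infected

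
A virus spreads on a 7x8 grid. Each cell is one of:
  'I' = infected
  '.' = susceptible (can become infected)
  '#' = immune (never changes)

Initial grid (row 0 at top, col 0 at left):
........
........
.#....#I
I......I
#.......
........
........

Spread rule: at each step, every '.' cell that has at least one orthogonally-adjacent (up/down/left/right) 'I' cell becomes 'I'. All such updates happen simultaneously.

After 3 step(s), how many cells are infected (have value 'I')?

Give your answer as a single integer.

Answer: 29

Derivation:
Step 0 (initial): 3 infected
Step 1: +5 new -> 8 infected
Step 2: +8 new -> 16 infected
Step 3: +13 new -> 29 infected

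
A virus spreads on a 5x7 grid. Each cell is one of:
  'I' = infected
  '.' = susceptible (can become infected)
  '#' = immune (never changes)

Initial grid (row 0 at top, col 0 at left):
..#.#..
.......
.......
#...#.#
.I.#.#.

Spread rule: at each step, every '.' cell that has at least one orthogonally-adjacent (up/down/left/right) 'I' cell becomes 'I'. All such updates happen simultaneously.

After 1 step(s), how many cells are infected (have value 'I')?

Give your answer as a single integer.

Step 0 (initial): 1 infected
Step 1: +3 new -> 4 infected

Answer: 4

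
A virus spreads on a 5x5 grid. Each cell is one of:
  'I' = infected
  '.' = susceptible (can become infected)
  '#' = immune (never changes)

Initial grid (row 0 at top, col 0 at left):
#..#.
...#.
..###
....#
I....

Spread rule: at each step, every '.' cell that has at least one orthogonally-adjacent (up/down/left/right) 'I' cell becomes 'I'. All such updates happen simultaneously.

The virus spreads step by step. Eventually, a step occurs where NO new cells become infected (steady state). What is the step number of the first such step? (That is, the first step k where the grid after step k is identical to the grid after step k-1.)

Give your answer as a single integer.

Step 0 (initial): 1 infected
Step 1: +2 new -> 3 infected
Step 2: +3 new -> 6 infected
Step 3: +4 new -> 10 infected
Step 4: +3 new -> 13 infected
Step 5: +2 new -> 15 infected
Step 6: +1 new -> 16 infected
Step 7: +0 new -> 16 infected

Answer: 7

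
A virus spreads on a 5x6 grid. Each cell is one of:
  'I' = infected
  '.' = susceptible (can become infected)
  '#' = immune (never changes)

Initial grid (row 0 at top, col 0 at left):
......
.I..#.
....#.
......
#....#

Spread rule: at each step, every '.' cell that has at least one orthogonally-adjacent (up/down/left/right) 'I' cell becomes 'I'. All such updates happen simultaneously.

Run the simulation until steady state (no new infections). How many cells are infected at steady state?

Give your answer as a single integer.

Answer: 26

Derivation:
Step 0 (initial): 1 infected
Step 1: +4 new -> 5 infected
Step 2: +6 new -> 11 infected
Step 3: +5 new -> 16 infected
Step 4: +3 new -> 19 infected
Step 5: +3 new -> 22 infected
Step 6: +3 new -> 25 infected
Step 7: +1 new -> 26 infected
Step 8: +0 new -> 26 infected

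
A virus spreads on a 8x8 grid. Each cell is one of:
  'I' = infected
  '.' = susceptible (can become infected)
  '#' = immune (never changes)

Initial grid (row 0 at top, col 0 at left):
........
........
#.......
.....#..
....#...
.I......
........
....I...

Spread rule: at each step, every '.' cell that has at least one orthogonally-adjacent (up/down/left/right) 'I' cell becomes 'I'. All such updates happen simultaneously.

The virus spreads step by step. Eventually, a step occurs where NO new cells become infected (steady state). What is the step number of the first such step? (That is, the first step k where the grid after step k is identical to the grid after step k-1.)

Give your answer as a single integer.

Step 0 (initial): 2 infected
Step 1: +7 new -> 9 infected
Step 2: +12 new -> 21 infected
Step 3: +8 new -> 29 infected
Step 4: +6 new -> 35 infected
Step 5: +7 new -> 42 infected
Step 6: +6 new -> 48 infected
Step 7: +5 new -> 53 infected
Step 8: +4 new -> 57 infected
Step 9: +3 new -> 60 infected
Step 10: +1 new -> 61 infected
Step 11: +0 new -> 61 infected

Answer: 11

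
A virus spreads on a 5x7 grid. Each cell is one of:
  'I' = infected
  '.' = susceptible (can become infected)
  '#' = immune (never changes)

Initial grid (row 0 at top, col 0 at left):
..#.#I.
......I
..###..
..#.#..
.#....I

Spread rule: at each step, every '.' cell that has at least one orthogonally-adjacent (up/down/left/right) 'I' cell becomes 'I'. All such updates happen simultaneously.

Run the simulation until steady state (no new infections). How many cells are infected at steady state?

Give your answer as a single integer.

Answer: 27

Derivation:
Step 0 (initial): 3 infected
Step 1: +5 new -> 8 infected
Step 2: +4 new -> 12 infected
Step 3: +2 new -> 14 infected
Step 4: +4 new -> 18 infected
Step 5: +1 new -> 19 infected
Step 6: +3 new -> 22 infected
Step 7: +3 new -> 25 infected
Step 8: +1 new -> 26 infected
Step 9: +1 new -> 27 infected
Step 10: +0 new -> 27 infected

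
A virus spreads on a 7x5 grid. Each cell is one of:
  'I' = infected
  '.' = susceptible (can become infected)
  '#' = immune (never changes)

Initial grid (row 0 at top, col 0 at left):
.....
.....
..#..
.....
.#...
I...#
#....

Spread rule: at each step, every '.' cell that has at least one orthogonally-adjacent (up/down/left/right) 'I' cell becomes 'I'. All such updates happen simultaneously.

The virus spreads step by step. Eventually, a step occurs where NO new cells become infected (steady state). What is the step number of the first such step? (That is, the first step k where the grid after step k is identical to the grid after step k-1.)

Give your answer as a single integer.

Answer: 10

Derivation:
Step 0 (initial): 1 infected
Step 1: +2 new -> 3 infected
Step 2: +3 new -> 6 infected
Step 3: +5 new -> 11 infected
Step 4: +5 new -> 16 infected
Step 5: +5 new -> 21 infected
Step 6: +4 new -> 25 infected
Step 7: +3 new -> 28 infected
Step 8: +2 new -> 30 infected
Step 9: +1 new -> 31 infected
Step 10: +0 new -> 31 infected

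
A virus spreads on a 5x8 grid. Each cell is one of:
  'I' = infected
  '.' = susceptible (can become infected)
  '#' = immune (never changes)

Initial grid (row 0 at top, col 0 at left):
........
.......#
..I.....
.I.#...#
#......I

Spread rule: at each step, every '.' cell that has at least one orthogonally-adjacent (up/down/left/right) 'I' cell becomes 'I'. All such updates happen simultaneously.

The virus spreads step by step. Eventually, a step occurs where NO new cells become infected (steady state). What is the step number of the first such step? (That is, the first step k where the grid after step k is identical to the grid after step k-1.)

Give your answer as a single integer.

Step 0 (initial): 3 infected
Step 1: +7 new -> 10 infected
Step 2: +8 new -> 18 infected
Step 3: +10 new -> 28 infected
Step 4: +5 new -> 33 infected
Step 5: +2 new -> 35 infected
Step 6: +1 new -> 36 infected
Step 7: +0 new -> 36 infected

Answer: 7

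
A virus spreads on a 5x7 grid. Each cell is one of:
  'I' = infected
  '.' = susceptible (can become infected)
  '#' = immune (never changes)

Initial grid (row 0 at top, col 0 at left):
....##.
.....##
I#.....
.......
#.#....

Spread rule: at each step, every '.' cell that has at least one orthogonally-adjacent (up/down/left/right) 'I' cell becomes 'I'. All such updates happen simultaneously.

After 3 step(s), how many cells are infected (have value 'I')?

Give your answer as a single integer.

Step 0 (initial): 1 infected
Step 1: +2 new -> 3 infected
Step 2: +3 new -> 6 infected
Step 3: +4 new -> 10 infected

Answer: 10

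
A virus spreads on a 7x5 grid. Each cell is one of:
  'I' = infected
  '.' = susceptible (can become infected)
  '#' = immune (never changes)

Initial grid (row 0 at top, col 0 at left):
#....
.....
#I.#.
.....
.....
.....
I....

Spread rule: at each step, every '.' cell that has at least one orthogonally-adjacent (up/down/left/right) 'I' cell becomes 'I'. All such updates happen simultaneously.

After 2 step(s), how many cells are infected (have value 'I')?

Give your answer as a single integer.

Answer: 16

Derivation:
Step 0 (initial): 2 infected
Step 1: +5 new -> 7 infected
Step 2: +9 new -> 16 infected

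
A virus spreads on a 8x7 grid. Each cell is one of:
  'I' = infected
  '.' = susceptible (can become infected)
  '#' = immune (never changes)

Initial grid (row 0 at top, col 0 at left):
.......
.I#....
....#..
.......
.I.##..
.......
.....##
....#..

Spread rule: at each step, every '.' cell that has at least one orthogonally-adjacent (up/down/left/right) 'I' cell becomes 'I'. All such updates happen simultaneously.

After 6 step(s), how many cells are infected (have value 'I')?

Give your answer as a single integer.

Step 0 (initial): 2 infected
Step 1: +7 new -> 9 infected
Step 2: +9 new -> 18 infected
Step 3: +7 new -> 25 infected
Step 4: +7 new -> 32 infected
Step 5: +6 new -> 38 infected
Step 6: +6 new -> 44 infected

Answer: 44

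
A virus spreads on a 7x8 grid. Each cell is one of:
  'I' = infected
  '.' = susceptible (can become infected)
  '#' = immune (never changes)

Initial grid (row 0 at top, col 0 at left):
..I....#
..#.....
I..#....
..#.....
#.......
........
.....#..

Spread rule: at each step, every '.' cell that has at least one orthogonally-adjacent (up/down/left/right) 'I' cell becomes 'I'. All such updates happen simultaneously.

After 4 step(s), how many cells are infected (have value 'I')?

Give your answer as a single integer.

Answer: 21

Derivation:
Step 0 (initial): 2 infected
Step 1: +5 new -> 7 infected
Step 2: +6 new -> 13 infected
Step 3: +3 new -> 16 infected
Step 4: +5 new -> 21 infected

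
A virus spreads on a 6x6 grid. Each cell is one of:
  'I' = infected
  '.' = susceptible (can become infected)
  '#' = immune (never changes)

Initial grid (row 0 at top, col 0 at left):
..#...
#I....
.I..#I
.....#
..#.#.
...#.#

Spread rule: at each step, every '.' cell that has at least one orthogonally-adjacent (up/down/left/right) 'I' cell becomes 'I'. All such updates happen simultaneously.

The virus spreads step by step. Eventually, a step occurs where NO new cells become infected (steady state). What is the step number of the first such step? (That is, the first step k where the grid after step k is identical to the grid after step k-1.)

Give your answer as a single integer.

Step 0 (initial): 3 infected
Step 1: +6 new -> 9 infected
Step 2: +8 new -> 17 infected
Step 3: +5 new -> 22 infected
Step 4: +4 new -> 26 infected
Step 5: +0 new -> 26 infected

Answer: 5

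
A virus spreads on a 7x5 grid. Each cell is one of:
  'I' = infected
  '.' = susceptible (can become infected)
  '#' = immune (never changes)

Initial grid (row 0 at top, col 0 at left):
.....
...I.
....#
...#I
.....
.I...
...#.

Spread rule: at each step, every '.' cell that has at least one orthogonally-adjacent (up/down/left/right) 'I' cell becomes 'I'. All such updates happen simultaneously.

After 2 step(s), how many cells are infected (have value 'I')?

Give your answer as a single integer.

Answer: 24

Derivation:
Step 0 (initial): 3 infected
Step 1: +9 new -> 12 infected
Step 2: +12 new -> 24 infected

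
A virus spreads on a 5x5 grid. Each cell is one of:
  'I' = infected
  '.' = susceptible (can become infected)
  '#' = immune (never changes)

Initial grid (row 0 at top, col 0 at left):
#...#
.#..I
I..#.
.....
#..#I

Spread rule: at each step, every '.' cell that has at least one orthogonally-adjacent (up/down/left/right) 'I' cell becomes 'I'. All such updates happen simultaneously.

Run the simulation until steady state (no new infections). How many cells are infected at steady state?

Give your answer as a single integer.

Answer: 19

Derivation:
Step 0 (initial): 3 infected
Step 1: +6 new -> 9 infected
Step 2: +5 new -> 14 infected
Step 3: +3 new -> 17 infected
Step 4: +2 new -> 19 infected
Step 5: +0 new -> 19 infected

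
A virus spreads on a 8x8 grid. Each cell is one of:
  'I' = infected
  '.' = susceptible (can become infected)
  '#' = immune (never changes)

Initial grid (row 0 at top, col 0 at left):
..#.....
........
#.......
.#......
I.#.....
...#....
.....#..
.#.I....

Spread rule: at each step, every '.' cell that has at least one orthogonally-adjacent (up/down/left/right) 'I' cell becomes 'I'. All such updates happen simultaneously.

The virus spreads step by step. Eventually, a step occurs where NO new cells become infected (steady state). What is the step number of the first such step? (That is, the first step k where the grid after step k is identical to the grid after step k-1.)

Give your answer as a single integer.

Step 0 (initial): 2 infected
Step 1: +6 new -> 8 infected
Step 2: +5 new -> 13 infected
Step 3: +5 new -> 18 infected
Step 4: +4 new -> 22 infected
Step 5: +5 new -> 27 infected
Step 6: +5 new -> 32 infected
Step 7: +6 new -> 38 infected
Step 8: +6 new -> 44 infected
Step 9: +6 new -> 50 infected
Step 10: +3 new -> 53 infected
Step 11: +3 new -> 56 infected
Step 12: +1 new -> 57 infected
Step 13: +0 new -> 57 infected

Answer: 13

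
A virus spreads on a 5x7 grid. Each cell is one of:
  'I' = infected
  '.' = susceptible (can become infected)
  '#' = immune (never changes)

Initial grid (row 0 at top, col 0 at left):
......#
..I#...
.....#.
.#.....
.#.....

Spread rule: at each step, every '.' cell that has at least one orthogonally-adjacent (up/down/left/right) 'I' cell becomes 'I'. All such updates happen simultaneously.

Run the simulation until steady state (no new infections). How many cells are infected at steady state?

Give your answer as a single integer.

Step 0 (initial): 1 infected
Step 1: +3 new -> 4 infected
Step 2: +6 new -> 10 infected
Step 3: +6 new -> 16 infected
Step 4: +5 new -> 21 infected
Step 5: +4 new -> 25 infected
Step 6: +3 new -> 28 infected
Step 7: +2 new -> 30 infected
Step 8: +0 new -> 30 infected

Answer: 30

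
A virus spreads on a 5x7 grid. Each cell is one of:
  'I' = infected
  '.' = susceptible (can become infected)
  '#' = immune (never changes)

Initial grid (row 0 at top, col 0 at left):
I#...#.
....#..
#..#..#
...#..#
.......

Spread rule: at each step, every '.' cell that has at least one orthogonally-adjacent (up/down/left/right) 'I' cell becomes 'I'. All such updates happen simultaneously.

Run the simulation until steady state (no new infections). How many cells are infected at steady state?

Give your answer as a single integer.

Step 0 (initial): 1 infected
Step 1: +1 new -> 2 infected
Step 2: +1 new -> 3 infected
Step 3: +2 new -> 5 infected
Step 4: +4 new -> 9 infected
Step 5: +4 new -> 13 infected
Step 6: +3 new -> 16 infected
Step 7: +1 new -> 17 infected
Step 8: +1 new -> 18 infected
Step 9: +2 new -> 20 infected
Step 10: +3 new -> 23 infected
Step 11: +1 new -> 24 infected
Step 12: +1 new -> 25 infected
Step 13: +1 new -> 26 infected
Step 14: +1 new -> 27 infected
Step 15: +0 new -> 27 infected

Answer: 27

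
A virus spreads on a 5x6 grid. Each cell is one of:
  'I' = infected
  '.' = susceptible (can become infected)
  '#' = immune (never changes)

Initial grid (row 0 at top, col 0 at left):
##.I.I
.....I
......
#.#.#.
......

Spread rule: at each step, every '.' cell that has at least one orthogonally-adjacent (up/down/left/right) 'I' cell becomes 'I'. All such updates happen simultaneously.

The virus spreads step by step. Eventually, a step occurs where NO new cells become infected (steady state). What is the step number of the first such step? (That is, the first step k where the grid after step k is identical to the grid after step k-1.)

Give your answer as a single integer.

Step 0 (initial): 3 infected
Step 1: +5 new -> 8 infected
Step 2: +4 new -> 12 infected
Step 3: +4 new -> 16 infected
Step 4: +4 new -> 20 infected
Step 5: +3 new -> 23 infected
Step 6: +1 new -> 24 infected
Step 7: +1 new -> 25 infected
Step 8: +0 new -> 25 infected

Answer: 8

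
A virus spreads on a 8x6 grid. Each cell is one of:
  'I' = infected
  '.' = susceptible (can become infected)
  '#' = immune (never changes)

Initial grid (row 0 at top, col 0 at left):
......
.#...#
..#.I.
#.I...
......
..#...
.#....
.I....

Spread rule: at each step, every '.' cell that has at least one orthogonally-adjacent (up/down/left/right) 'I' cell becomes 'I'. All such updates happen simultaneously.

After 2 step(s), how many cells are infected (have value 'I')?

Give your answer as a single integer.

Step 0 (initial): 3 infected
Step 1: +9 new -> 12 infected
Step 2: +10 new -> 22 infected

Answer: 22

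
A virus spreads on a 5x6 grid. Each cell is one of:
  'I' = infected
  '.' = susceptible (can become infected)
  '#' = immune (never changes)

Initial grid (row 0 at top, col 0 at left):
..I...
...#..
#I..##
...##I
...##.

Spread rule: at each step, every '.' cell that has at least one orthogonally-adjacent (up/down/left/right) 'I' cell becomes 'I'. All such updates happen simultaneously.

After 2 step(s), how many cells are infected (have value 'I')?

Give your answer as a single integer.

Answer: 17

Derivation:
Step 0 (initial): 3 infected
Step 1: +7 new -> 10 infected
Step 2: +7 new -> 17 infected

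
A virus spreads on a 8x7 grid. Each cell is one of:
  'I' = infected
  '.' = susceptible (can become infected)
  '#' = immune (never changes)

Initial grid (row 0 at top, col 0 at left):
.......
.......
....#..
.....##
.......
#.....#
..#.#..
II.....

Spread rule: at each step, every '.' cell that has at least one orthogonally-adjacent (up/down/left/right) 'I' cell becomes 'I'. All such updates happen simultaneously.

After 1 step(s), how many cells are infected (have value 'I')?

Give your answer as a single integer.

Step 0 (initial): 2 infected
Step 1: +3 new -> 5 infected

Answer: 5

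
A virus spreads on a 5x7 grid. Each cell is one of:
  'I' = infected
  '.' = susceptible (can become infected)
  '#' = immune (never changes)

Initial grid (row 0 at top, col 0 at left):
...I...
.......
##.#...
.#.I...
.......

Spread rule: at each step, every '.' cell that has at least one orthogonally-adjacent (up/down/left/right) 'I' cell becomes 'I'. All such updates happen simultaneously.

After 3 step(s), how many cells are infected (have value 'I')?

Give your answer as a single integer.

Answer: 25

Derivation:
Step 0 (initial): 2 infected
Step 1: +6 new -> 8 infected
Step 2: +9 new -> 17 infected
Step 3: +8 new -> 25 infected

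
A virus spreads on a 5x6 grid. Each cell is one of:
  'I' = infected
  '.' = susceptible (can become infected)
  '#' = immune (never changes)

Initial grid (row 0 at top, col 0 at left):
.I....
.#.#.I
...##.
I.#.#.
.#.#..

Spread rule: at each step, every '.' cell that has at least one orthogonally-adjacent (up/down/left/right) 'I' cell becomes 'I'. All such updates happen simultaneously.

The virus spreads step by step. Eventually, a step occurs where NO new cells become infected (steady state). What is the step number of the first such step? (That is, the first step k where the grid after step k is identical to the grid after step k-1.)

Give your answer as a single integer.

Step 0 (initial): 3 infected
Step 1: +8 new -> 11 infected
Step 2: +6 new -> 17 infected
Step 3: +2 new -> 19 infected
Step 4: +1 new -> 20 infected
Step 5: +0 new -> 20 infected

Answer: 5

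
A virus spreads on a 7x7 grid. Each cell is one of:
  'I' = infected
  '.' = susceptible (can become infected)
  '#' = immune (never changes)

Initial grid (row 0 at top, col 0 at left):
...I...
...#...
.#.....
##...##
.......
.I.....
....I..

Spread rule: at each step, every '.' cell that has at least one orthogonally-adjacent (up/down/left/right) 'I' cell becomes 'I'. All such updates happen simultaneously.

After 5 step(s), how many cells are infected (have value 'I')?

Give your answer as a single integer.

Answer: 43

Derivation:
Step 0 (initial): 3 infected
Step 1: +9 new -> 12 infected
Step 2: +12 new -> 24 infected
Step 3: +11 new -> 35 infected
Step 4: +6 new -> 41 infected
Step 5: +2 new -> 43 infected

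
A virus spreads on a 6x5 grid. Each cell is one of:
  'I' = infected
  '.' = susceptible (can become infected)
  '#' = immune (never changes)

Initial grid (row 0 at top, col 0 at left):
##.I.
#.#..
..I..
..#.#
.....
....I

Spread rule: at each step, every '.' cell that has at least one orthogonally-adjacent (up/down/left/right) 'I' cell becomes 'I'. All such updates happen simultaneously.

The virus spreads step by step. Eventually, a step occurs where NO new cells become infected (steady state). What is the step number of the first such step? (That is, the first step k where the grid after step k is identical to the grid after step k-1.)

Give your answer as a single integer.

Answer: 5

Derivation:
Step 0 (initial): 3 infected
Step 1: +7 new -> 10 infected
Step 2: +8 new -> 18 infected
Step 3: +4 new -> 22 infected
Step 4: +2 new -> 24 infected
Step 5: +0 new -> 24 infected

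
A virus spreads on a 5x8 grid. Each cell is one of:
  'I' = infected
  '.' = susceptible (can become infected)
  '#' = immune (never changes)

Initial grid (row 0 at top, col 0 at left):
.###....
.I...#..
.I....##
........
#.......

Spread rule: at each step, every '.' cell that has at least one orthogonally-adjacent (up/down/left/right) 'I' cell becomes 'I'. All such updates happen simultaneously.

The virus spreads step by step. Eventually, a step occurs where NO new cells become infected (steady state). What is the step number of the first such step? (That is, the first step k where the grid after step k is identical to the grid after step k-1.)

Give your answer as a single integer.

Step 0 (initial): 2 infected
Step 1: +5 new -> 7 infected
Step 2: +6 new -> 13 infected
Step 3: +4 new -> 17 infected
Step 4: +4 new -> 21 infected
Step 5: +3 new -> 24 infected
Step 6: +3 new -> 27 infected
Step 7: +4 new -> 31 infected
Step 8: +2 new -> 33 infected
Step 9: +0 new -> 33 infected

Answer: 9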